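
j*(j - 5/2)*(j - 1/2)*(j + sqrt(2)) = j^4 - 3*j^3 + sqrt(2)*j^3 - 3*sqrt(2)*j^2 + 5*j^2/4 + 5*sqrt(2)*j/4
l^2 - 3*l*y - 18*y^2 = (l - 6*y)*(l + 3*y)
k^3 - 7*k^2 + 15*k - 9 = (k - 3)^2*(k - 1)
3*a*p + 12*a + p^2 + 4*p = (3*a + p)*(p + 4)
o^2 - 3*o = o*(o - 3)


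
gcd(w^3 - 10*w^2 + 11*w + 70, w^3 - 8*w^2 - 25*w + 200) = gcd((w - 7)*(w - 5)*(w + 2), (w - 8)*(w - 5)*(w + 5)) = w - 5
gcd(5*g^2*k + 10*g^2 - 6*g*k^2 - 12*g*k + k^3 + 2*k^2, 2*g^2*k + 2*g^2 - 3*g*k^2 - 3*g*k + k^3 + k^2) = g - k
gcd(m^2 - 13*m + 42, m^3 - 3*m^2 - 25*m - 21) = m - 7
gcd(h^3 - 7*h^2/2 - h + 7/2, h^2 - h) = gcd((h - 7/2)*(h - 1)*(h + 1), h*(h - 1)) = h - 1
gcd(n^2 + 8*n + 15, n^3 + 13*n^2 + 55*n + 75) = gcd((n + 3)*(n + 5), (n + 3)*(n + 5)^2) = n^2 + 8*n + 15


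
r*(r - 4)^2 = r^3 - 8*r^2 + 16*r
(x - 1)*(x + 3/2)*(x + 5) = x^3 + 11*x^2/2 + x - 15/2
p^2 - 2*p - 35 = (p - 7)*(p + 5)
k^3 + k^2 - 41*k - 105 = (k - 7)*(k + 3)*(k + 5)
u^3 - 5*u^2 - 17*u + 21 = (u - 7)*(u - 1)*(u + 3)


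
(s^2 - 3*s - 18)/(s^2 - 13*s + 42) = (s + 3)/(s - 7)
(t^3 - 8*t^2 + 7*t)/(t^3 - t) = (t - 7)/(t + 1)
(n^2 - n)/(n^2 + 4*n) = (n - 1)/(n + 4)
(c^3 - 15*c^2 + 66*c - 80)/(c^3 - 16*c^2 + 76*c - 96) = (c - 5)/(c - 6)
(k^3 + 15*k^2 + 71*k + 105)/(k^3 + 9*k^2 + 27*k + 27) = (k^2 + 12*k + 35)/(k^2 + 6*k + 9)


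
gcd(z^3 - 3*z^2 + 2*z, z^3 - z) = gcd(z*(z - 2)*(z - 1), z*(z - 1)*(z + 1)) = z^2 - z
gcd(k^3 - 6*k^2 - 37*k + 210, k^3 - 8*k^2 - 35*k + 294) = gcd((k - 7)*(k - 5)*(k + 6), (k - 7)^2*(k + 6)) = k^2 - k - 42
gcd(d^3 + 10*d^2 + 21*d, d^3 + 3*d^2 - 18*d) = d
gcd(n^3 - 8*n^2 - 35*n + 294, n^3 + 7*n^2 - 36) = n + 6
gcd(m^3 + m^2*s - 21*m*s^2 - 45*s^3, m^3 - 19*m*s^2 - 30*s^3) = -m^2 + 2*m*s + 15*s^2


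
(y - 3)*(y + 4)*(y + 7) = y^3 + 8*y^2 - 5*y - 84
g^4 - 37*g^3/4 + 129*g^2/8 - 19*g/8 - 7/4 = (g - 7)*(g - 2)*(g - 1/2)*(g + 1/4)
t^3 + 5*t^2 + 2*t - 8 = (t - 1)*(t + 2)*(t + 4)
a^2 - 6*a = a*(a - 6)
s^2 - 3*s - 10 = (s - 5)*(s + 2)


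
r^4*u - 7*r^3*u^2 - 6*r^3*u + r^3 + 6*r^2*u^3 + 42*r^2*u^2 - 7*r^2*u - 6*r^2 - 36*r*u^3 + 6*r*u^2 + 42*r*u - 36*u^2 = (r - 6)*(r - 6*u)*(r - u)*(r*u + 1)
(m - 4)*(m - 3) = m^2 - 7*m + 12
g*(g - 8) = g^2 - 8*g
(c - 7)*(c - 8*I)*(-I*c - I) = -I*c^3 - 8*c^2 + 6*I*c^2 + 48*c + 7*I*c + 56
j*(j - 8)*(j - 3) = j^3 - 11*j^2 + 24*j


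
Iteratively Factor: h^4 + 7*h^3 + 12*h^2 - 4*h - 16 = (h + 4)*(h^3 + 3*h^2 - 4) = (h - 1)*(h + 4)*(h^2 + 4*h + 4) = (h - 1)*(h + 2)*(h + 4)*(h + 2)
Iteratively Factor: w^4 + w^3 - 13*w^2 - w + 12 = (w + 4)*(w^3 - 3*w^2 - w + 3) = (w - 1)*(w + 4)*(w^2 - 2*w - 3) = (w - 1)*(w + 1)*(w + 4)*(w - 3)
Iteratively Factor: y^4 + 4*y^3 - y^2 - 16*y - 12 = (y - 2)*(y^3 + 6*y^2 + 11*y + 6) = (y - 2)*(y + 2)*(y^2 + 4*y + 3) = (y - 2)*(y + 1)*(y + 2)*(y + 3)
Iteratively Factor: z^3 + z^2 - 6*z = (z - 2)*(z^2 + 3*z) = (z - 2)*(z + 3)*(z)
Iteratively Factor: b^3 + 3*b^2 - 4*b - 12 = (b + 2)*(b^2 + b - 6) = (b - 2)*(b + 2)*(b + 3)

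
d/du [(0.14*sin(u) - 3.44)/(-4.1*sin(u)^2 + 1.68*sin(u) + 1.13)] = (0.574*sin(u)^2 - 28.208*sin(u) + 5.9374)*cos(u)/(16.81*sin(u)^4 - 13.776*sin(u)^3 - 6.4436*sin(u)^2 + 3.7968*sin(u) + 1.2769)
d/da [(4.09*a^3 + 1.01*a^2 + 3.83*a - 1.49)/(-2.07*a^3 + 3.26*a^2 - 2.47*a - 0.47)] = (-3.5527136788005e-15*a^5 + 15.4241*a^4 - 4.3484*a^3 - 30.0003*a^2 + 8.7654*a - 5.4804)/(4.2849*a^6 - 13.4964*a^5 + 20.8534*a^4 - 14.1586*a^3 + 3.0365*a^2 + 2.3218*a + 0.2209)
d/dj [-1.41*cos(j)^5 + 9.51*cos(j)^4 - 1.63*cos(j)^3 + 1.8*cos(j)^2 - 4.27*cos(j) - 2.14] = (7.05*cos(j)^4 - 38.04*cos(j)^3 + 4.89*cos(j)^2 - 3.6*cos(j) + 4.27)*sin(j)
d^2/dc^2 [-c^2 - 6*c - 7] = -2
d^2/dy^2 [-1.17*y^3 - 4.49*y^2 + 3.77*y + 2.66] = -7.02*y - 8.98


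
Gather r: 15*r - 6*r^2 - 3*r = -6*r^2 + 12*r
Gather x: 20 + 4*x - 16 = 4*x + 4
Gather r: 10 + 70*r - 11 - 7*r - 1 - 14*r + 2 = 49*r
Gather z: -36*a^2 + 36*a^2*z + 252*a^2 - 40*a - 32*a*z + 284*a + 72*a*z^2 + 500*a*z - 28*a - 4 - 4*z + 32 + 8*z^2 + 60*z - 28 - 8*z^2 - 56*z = 216*a^2 + 72*a*z^2 + 216*a + z*(36*a^2 + 468*a)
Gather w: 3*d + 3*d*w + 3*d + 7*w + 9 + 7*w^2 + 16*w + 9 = 6*d + 7*w^2 + w*(3*d + 23) + 18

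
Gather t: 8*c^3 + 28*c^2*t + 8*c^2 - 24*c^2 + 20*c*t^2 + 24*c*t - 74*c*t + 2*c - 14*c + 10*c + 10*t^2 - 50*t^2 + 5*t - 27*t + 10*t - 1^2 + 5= 8*c^3 - 16*c^2 - 2*c + t^2*(20*c - 40) + t*(28*c^2 - 50*c - 12) + 4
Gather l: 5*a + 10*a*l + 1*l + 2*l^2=5*a + 2*l^2 + l*(10*a + 1)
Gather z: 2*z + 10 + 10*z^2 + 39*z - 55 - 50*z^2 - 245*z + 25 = -40*z^2 - 204*z - 20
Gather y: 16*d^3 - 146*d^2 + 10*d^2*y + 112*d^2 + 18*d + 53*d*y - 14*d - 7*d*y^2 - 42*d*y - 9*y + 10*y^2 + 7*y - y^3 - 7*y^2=16*d^3 - 34*d^2 + 4*d - y^3 + y^2*(3 - 7*d) + y*(10*d^2 + 11*d - 2)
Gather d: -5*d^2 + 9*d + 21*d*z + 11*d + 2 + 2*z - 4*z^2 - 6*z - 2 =-5*d^2 + d*(21*z + 20) - 4*z^2 - 4*z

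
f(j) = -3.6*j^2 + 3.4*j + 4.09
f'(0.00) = 3.40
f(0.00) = 4.09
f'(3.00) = -18.20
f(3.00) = -18.11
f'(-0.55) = 7.36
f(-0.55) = 1.13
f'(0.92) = -3.22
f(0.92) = 4.17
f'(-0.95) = 10.24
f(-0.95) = -2.39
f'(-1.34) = 13.05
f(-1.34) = -6.93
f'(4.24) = -27.13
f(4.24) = -46.21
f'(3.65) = -22.88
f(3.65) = -31.46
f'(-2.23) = 19.46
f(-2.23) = -21.39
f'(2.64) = -15.61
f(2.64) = -12.02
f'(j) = 3.4 - 7.2*j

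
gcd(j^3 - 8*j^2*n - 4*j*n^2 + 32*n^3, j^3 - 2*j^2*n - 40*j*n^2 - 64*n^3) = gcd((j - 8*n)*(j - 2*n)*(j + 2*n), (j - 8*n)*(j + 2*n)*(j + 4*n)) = j^2 - 6*j*n - 16*n^2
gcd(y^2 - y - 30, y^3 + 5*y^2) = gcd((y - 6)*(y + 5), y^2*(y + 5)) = y + 5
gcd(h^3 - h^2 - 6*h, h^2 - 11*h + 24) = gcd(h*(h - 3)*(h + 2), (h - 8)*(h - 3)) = h - 3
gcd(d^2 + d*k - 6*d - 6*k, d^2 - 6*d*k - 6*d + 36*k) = d - 6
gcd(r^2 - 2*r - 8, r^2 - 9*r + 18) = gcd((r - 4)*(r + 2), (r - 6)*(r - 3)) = 1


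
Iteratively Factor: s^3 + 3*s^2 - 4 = (s + 2)*(s^2 + s - 2) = (s - 1)*(s + 2)*(s + 2)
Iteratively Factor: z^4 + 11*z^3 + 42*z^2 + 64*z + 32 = (z + 2)*(z^3 + 9*z^2 + 24*z + 16) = (z + 2)*(z + 4)*(z^2 + 5*z + 4) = (z + 2)*(z + 4)^2*(z + 1)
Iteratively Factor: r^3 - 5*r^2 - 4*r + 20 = (r - 2)*(r^2 - 3*r - 10) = (r - 2)*(r + 2)*(r - 5)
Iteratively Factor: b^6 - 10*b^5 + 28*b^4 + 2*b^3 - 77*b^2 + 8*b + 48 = (b - 3)*(b^5 - 7*b^4 + 7*b^3 + 23*b^2 - 8*b - 16) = (b - 3)*(b - 1)*(b^4 - 6*b^3 + b^2 + 24*b + 16) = (b - 4)*(b - 3)*(b - 1)*(b^3 - 2*b^2 - 7*b - 4) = (b - 4)*(b - 3)*(b - 1)*(b + 1)*(b^2 - 3*b - 4) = (b - 4)^2*(b - 3)*(b - 1)*(b + 1)*(b + 1)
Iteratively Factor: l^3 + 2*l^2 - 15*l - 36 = (l - 4)*(l^2 + 6*l + 9) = (l - 4)*(l + 3)*(l + 3)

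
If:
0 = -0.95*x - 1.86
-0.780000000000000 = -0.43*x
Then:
No Solution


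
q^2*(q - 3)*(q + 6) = q^4 + 3*q^3 - 18*q^2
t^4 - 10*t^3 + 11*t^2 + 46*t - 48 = (t - 8)*(t - 3)*(t - 1)*(t + 2)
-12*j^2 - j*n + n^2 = (-4*j + n)*(3*j + n)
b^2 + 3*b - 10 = (b - 2)*(b + 5)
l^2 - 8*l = l*(l - 8)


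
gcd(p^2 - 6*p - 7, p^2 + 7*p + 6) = p + 1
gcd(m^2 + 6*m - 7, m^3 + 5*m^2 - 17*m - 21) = m + 7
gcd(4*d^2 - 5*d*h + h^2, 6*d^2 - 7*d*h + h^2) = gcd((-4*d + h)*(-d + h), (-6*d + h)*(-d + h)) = d - h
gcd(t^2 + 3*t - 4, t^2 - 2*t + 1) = t - 1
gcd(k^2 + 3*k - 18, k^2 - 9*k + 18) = k - 3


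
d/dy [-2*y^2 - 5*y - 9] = -4*y - 5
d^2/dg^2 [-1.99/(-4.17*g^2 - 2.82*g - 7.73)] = (-69.207822*g^2 - 46.802412*g + 1.99*(8.34*g + 2.82)*(16.68*g + 5.64) - 128.291718)/(4.17*g^2 + 2.82*g + 7.73)^3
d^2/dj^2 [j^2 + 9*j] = 2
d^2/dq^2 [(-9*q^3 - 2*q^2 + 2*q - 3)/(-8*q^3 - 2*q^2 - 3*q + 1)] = 2*(-16*q^6 - 1032*q^5 + 1344*q^4 + 623*q^3 + 87*q^2 + 141*q + 29)/(512*q^9 + 384*q^8 + 672*q^7 + 104*q^6 + 156*q^5 - 102*q^4 + 15*q^3 - 21*q^2 + 9*q - 1)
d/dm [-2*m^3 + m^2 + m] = -6*m^2 + 2*m + 1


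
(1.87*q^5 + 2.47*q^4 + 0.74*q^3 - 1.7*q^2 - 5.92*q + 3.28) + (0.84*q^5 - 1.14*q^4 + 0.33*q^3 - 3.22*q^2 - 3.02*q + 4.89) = 2.71*q^5 + 1.33*q^4 + 1.07*q^3 - 4.92*q^2 - 8.94*q + 8.17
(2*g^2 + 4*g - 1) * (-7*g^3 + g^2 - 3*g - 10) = -14*g^5 - 26*g^4 + 5*g^3 - 33*g^2 - 37*g + 10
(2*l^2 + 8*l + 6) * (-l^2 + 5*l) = -2*l^4 + 2*l^3 + 34*l^2 + 30*l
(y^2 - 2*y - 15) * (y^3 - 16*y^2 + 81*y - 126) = y^5 - 18*y^4 + 98*y^3 - 48*y^2 - 963*y + 1890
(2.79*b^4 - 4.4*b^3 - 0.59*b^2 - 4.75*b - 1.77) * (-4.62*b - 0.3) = -12.8898*b^5 + 19.491*b^4 + 4.0458*b^3 + 22.122*b^2 + 9.6024*b + 0.531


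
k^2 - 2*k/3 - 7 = (k - 3)*(k + 7/3)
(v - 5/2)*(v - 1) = v^2 - 7*v/2 + 5/2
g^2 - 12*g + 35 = (g - 7)*(g - 5)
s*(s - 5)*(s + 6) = s^3 + s^2 - 30*s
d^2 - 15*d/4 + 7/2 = (d - 2)*(d - 7/4)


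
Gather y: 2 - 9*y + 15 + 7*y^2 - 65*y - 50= 7*y^2 - 74*y - 33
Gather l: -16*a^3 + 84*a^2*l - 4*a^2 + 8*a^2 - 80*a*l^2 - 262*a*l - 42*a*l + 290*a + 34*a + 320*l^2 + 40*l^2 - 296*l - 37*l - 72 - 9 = -16*a^3 + 4*a^2 + 324*a + l^2*(360 - 80*a) + l*(84*a^2 - 304*a - 333) - 81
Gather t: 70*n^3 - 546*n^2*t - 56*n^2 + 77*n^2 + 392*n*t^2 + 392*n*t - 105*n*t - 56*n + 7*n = 70*n^3 + 21*n^2 + 392*n*t^2 - 49*n + t*(-546*n^2 + 287*n)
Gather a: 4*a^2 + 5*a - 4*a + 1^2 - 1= 4*a^2 + a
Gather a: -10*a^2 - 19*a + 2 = -10*a^2 - 19*a + 2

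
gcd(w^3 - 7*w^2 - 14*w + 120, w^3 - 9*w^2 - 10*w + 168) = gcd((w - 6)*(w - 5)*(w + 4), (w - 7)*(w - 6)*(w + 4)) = w^2 - 2*w - 24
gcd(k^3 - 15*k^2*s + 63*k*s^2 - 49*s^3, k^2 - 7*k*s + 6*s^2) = -k + s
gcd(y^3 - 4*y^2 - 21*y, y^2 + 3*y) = y^2 + 3*y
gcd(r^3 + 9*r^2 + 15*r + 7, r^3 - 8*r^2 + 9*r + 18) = r + 1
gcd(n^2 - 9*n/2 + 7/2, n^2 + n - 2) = n - 1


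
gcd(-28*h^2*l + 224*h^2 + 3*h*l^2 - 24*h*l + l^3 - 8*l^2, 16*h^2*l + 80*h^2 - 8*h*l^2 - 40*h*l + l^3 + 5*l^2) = 4*h - l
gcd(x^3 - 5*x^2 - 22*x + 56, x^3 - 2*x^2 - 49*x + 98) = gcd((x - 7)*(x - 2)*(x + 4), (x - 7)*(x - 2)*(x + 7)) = x^2 - 9*x + 14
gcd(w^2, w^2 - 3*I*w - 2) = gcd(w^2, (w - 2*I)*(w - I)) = 1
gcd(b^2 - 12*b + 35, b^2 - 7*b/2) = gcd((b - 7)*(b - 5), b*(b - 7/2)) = 1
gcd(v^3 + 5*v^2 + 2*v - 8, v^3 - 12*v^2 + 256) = v + 4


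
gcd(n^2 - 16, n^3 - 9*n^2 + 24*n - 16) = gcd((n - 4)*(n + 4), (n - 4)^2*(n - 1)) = n - 4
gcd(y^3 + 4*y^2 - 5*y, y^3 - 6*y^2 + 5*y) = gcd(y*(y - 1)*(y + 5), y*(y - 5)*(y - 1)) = y^2 - y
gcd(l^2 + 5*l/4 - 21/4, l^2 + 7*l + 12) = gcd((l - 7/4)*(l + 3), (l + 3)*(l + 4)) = l + 3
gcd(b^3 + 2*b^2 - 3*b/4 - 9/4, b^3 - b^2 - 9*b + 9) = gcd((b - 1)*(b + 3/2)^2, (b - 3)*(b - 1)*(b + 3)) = b - 1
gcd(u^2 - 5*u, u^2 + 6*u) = u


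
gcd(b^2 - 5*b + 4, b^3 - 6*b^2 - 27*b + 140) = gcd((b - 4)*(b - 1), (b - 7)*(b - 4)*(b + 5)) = b - 4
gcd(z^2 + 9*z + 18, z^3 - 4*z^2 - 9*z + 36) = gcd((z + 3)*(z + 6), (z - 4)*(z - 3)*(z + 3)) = z + 3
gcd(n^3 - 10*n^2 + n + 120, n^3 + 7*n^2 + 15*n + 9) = n + 3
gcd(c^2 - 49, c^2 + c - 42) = c + 7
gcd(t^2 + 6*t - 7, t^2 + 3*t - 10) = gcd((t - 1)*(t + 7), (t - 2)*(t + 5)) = 1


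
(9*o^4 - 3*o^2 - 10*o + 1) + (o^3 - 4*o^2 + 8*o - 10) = 9*o^4 + o^3 - 7*o^2 - 2*o - 9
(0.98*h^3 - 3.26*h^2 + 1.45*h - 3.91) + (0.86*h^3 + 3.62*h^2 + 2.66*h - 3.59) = 1.84*h^3 + 0.36*h^2 + 4.11*h - 7.5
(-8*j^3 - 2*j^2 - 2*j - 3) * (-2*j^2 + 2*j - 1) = 16*j^5 - 12*j^4 + 8*j^3 + 4*j^2 - 4*j + 3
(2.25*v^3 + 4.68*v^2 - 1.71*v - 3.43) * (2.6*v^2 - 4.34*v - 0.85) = 5.85*v^5 + 2.403*v^4 - 26.6697*v^3 - 5.4746*v^2 + 16.3397*v + 2.9155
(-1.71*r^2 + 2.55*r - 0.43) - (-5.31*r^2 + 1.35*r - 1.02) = 3.6*r^2 + 1.2*r + 0.59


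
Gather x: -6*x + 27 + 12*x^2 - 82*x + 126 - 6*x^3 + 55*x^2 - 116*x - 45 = -6*x^3 + 67*x^2 - 204*x + 108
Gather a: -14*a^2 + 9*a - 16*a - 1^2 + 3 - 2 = -14*a^2 - 7*a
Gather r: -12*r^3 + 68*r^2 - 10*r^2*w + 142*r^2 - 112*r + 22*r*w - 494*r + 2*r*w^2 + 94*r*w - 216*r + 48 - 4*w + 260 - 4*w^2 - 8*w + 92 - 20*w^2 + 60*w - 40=-12*r^3 + r^2*(210 - 10*w) + r*(2*w^2 + 116*w - 822) - 24*w^2 + 48*w + 360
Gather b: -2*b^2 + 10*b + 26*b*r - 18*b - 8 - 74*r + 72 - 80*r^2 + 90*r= -2*b^2 + b*(26*r - 8) - 80*r^2 + 16*r + 64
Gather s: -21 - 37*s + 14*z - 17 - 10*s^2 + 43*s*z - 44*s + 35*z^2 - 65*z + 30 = -10*s^2 + s*(43*z - 81) + 35*z^2 - 51*z - 8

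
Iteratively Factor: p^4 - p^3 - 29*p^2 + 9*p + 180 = (p - 3)*(p^3 + 2*p^2 - 23*p - 60) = (p - 5)*(p - 3)*(p^2 + 7*p + 12) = (p - 5)*(p - 3)*(p + 3)*(p + 4)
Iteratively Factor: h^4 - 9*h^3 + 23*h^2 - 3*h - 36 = (h + 1)*(h^3 - 10*h^2 + 33*h - 36) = (h - 3)*(h + 1)*(h^2 - 7*h + 12) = (h - 4)*(h - 3)*(h + 1)*(h - 3)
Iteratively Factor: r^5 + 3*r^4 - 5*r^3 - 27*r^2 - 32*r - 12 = (r + 1)*(r^4 + 2*r^3 - 7*r^2 - 20*r - 12) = (r - 3)*(r + 1)*(r^3 + 5*r^2 + 8*r + 4) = (r - 3)*(r + 1)*(r + 2)*(r^2 + 3*r + 2) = (r - 3)*(r + 1)*(r + 2)^2*(r + 1)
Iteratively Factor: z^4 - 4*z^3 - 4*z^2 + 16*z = (z + 2)*(z^3 - 6*z^2 + 8*z) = (z - 4)*(z + 2)*(z^2 - 2*z) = (z - 4)*(z - 2)*(z + 2)*(z)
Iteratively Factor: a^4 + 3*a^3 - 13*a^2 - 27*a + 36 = (a + 4)*(a^3 - a^2 - 9*a + 9) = (a - 3)*(a + 4)*(a^2 + 2*a - 3) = (a - 3)*(a - 1)*(a + 4)*(a + 3)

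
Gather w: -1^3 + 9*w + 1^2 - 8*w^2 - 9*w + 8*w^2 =0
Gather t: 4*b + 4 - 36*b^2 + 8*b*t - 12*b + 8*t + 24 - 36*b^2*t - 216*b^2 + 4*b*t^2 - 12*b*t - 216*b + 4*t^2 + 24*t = -252*b^2 - 224*b + t^2*(4*b + 4) + t*(-36*b^2 - 4*b + 32) + 28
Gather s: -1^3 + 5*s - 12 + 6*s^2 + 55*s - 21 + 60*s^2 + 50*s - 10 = 66*s^2 + 110*s - 44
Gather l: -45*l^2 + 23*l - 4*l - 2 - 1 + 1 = -45*l^2 + 19*l - 2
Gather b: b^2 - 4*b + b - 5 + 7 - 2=b^2 - 3*b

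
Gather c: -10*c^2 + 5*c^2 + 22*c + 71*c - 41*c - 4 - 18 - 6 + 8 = -5*c^2 + 52*c - 20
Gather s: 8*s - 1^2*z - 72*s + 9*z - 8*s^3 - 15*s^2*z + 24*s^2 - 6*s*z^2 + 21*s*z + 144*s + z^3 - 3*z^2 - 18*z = -8*s^3 + s^2*(24 - 15*z) + s*(-6*z^2 + 21*z + 80) + z^3 - 3*z^2 - 10*z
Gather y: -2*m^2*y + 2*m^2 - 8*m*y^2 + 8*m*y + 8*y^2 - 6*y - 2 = 2*m^2 + y^2*(8 - 8*m) + y*(-2*m^2 + 8*m - 6) - 2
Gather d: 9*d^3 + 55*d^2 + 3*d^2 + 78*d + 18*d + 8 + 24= 9*d^3 + 58*d^2 + 96*d + 32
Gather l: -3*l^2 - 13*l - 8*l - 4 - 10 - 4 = -3*l^2 - 21*l - 18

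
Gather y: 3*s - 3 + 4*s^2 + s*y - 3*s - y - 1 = 4*s^2 + y*(s - 1) - 4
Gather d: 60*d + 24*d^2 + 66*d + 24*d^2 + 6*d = 48*d^2 + 132*d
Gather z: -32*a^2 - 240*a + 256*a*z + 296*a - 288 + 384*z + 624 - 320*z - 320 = -32*a^2 + 56*a + z*(256*a + 64) + 16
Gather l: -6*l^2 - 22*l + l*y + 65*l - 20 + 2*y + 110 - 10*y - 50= -6*l^2 + l*(y + 43) - 8*y + 40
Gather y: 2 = 2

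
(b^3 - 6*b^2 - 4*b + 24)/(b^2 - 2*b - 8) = (b^2 - 8*b + 12)/(b - 4)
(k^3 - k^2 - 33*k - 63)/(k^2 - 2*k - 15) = (k^2 - 4*k - 21)/(k - 5)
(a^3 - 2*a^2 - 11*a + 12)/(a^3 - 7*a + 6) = (a - 4)/(a - 2)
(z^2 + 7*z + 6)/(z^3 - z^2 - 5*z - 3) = (z + 6)/(z^2 - 2*z - 3)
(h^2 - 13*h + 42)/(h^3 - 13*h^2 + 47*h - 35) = (h - 6)/(h^2 - 6*h + 5)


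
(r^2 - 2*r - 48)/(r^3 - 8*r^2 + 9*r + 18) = (r^2 - 2*r - 48)/(r^3 - 8*r^2 + 9*r + 18)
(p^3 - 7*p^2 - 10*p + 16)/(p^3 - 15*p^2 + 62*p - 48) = (p + 2)/(p - 6)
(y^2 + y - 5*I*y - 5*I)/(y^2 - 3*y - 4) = (y - 5*I)/(y - 4)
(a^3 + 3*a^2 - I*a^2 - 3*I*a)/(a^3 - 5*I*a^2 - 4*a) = (a + 3)/(a - 4*I)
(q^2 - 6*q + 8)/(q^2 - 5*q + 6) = (q - 4)/(q - 3)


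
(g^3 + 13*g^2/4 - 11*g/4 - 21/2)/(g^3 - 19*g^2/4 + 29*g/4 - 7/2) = (g^2 + 5*g + 6)/(g^2 - 3*g + 2)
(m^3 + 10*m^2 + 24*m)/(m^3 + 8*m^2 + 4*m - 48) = m/(m - 2)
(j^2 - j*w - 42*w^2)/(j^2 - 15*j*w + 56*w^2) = (-j - 6*w)/(-j + 8*w)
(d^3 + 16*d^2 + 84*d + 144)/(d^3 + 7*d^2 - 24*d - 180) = (d + 4)/(d - 5)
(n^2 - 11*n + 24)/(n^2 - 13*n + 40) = (n - 3)/(n - 5)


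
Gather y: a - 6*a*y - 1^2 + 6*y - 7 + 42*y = a + y*(48 - 6*a) - 8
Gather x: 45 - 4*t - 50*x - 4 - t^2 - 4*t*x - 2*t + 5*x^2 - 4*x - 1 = -t^2 - 6*t + 5*x^2 + x*(-4*t - 54) + 40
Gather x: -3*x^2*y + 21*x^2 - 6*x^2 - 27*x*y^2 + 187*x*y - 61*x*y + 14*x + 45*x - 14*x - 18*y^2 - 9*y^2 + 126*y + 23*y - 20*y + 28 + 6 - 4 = x^2*(15 - 3*y) + x*(-27*y^2 + 126*y + 45) - 27*y^2 + 129*y + 30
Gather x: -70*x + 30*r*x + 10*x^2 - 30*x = 10*x^2 + x*(30*r - 100)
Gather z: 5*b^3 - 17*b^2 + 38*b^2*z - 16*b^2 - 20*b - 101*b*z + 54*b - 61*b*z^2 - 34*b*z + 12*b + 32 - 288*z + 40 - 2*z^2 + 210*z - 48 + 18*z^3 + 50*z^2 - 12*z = 5*b^3 - 33*b^2 + 46*b + 18*z^3 + z^2*(48 - 61*b) + z*(38*b^2 - 135*b - 90) + 24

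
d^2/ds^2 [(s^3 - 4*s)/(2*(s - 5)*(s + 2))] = 15/(s^3 - 15*s^2 + 75*s - 125)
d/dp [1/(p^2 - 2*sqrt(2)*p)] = 2*(-p + sqrt(2))/(p^2*(p - 2*sqrt(2))^2)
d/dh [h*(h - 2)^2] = (h - 2)*(3*h - 2)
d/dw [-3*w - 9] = -3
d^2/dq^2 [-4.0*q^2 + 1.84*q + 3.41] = -8.00000000000000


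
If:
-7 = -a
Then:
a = 7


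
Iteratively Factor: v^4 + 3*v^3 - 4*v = (v)*(v^3 + 3*v^2 - 4) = v*(v + 2)*(v^2 + v - 2) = v*(v + 2)^2*(v - 1)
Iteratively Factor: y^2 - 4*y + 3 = (y - 1)*(y - 3)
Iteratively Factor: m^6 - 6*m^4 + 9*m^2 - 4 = (m - 1)*(m^5 + m^4 - 5*m^3 - 5*m^2 + 4*m + 4) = (m - 1)*(m + 2)*(m^4 - m^3 - 3*m^2 + m + 2) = (m - 1)*(m + 1)*(m + 2)*(m^3 - 2*m^2 - m + 2) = (m - 2)*(m - 1)*(m + 1)*(m + 2)*(m^2 - 1) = (m - 2)*(m - 1)*(m + 1)^2*(m + 2)*(m - 1)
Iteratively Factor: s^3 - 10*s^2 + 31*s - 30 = (s - 3)*(s^2 - 7*s + 10) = (s - 5)*(s - 3)*(s - 2)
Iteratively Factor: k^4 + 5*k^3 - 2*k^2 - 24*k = (k)*(k^3 + 5*k^2 - 2*k - 24) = k*(k + 4)*(k^2 + k - 6) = k*(k + 3)*(k + 4)*(k - 2)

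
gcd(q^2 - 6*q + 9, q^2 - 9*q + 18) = q - 3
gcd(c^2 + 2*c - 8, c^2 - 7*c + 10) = c - 2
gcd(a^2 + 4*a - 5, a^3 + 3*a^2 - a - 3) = a - 1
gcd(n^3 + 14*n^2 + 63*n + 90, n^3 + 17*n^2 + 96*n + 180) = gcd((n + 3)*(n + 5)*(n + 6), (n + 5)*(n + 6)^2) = n^2 + 11*n + 30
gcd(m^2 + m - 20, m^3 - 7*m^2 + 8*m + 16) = m - 4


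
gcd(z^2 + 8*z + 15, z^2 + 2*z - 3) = z + 3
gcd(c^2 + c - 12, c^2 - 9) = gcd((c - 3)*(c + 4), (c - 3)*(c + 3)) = c - 3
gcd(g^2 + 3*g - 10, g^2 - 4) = g - 2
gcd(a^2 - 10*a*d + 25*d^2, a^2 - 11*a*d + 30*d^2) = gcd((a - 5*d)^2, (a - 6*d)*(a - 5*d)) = a - 5*d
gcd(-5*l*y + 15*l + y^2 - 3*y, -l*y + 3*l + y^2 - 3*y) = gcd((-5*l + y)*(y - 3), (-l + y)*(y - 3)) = y - 3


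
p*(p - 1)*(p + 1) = p^3 - p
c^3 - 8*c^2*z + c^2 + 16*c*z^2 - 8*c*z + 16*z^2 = (c + 1)*(c - 4*z)^2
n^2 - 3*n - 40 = (n - 8)*(n + 5)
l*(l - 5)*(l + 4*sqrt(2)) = l^3 - 5*l^2 + 4*sqrt(2)*l^2 - 20*sqrt(2)*l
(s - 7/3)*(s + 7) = s^2 + 14*s/3 - 49/3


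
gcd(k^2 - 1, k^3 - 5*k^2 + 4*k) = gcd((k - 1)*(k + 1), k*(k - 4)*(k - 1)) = k - 1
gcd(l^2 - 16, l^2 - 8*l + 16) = l - 4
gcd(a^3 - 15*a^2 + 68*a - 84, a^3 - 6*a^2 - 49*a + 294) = a^2 - 13*a + 42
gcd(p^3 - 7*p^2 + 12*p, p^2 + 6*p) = p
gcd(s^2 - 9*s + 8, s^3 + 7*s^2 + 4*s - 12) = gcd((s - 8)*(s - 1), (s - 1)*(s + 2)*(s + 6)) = s - 1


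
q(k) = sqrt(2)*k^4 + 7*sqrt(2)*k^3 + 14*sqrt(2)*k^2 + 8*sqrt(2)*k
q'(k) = 4*sqrt(2)*k^3 + 21*sqrt(2)*k^2 + 28*sqrt(2)*k + 8*sqrt(2)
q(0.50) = 11.93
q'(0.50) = 39.24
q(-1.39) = 1.22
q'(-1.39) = -1.54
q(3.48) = 903.76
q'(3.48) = 747.18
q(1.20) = 62.13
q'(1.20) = 111.37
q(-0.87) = -0.57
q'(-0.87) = -4.38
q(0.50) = 11.93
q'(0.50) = 39.24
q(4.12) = 1482.48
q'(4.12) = 1074.18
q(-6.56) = 602.14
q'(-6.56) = -567.35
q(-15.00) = 42468.83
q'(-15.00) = -12992.38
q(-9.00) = 3563.82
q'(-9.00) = -2063.34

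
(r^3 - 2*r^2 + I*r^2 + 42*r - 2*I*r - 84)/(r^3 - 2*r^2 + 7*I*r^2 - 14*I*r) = (r - 6*I)/r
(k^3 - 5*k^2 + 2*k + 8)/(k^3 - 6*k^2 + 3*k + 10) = (k - 4)/(k - 5)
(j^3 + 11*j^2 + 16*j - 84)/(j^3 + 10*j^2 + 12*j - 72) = (j + 7)/(j + 6)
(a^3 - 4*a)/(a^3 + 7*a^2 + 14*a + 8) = a*(a - 2)/(a^2 + 5*a + 4)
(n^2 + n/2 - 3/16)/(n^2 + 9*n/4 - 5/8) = (4*n + 3)/(2*(2*n + 5))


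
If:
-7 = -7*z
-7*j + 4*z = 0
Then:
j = 4/7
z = 1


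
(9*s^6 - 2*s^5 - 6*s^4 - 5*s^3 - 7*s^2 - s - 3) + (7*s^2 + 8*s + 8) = 9*s^6 - 2*s^5 - 6*s^4 - 5*s^3 + 7*s + 5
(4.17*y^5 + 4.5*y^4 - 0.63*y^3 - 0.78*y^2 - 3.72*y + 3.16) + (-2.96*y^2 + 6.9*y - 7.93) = 4.17*y^5 + 4.5*y^4 - 0.63*y^3 - 3.74*y^2 + 3.18*y - 4.77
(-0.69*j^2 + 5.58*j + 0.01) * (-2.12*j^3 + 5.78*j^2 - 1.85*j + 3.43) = 1.4628*j^5 - 15.8178*j^4 + 33.5077*j^3 - 12.6319*j^2 + 19.1209*j + 0.0343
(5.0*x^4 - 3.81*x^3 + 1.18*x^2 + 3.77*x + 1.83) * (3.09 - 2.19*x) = -10.95*x^5 + 23.7939*x^4 - 14.3571*x^3 - 4.6101*x^2 + 7.6416*x + 5.6547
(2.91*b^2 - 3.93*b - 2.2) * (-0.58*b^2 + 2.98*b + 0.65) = -1.6878*b^4 + 10.9512*b^3 - 8.5439*b^2 - 9.1105*b - 1.43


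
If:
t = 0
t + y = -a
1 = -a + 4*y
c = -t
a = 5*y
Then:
No Solution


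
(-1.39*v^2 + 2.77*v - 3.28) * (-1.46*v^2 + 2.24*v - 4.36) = 2.0294*v^4 - 7.1578*v^3 + 17.054*v^2 - 19.4244*v + 14.3008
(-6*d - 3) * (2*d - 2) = -12*d^2 + 6*d + 6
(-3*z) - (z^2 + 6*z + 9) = -z^2 - 9*z - 9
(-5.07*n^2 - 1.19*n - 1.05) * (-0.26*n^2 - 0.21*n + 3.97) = 1.3182*n^4 + 1.3741*n^3 - 19.605*n^2 - 4.5038*n - 4.1685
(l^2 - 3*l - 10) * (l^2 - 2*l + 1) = l^4 - 5*l^3 - 3*l^2 + 17*l - 10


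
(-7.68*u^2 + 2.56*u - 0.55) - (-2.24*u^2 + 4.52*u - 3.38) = -5.44*u^2 - 1.96*u + 2.83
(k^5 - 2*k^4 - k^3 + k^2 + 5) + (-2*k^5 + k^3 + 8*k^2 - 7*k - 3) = -k^5 - 2*k^4 + 9*k^2 - 7*k + 2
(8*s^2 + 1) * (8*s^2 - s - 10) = 64*s^4 - 8*s^3 - 72*s^2 - s - 10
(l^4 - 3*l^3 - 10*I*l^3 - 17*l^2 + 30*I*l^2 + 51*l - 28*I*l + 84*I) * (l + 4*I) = l^5 - 3*l^4 - 6*I*l^4 + 23*l^3 + 18*I*l^3 - 69*l^2 - 96*I*l^2 + 112*l + 288*I*l - 336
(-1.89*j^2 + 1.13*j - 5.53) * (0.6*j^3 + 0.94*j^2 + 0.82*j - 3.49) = -1.134*j^5 - 1.0986*j^4 - 3.8056*j^3 + 2.3245*j^2 - 8.4783*j + 19.2997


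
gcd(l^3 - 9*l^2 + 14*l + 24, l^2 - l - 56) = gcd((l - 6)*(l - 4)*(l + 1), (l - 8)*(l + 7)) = 1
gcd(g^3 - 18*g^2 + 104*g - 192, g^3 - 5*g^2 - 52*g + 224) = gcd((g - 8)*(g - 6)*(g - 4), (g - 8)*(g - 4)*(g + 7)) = g^2 - 12*g + 32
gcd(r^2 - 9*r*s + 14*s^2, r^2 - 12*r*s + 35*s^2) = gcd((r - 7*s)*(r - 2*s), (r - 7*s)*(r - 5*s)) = r - 7*s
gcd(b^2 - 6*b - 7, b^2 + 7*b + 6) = b + 1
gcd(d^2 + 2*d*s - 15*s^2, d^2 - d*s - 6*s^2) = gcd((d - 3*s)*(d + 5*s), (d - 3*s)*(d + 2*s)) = -d + 3*s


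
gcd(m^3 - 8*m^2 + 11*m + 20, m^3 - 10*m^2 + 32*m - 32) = m - 4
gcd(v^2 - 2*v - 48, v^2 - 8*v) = v - 8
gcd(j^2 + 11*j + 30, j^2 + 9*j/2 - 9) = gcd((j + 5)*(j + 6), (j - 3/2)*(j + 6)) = j + 6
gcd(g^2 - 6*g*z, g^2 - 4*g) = g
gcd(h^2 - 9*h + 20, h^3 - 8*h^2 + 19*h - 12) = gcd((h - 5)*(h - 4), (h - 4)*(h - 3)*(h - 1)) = h - 4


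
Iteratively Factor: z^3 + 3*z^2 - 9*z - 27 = (z - 3)*(z^2 + 6*z + 9) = (z - 3)*(z + 3)*(z + 3)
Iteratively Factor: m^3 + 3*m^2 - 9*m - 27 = (m - 3)*(m^2 + 6*m + 9) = (m - 3)*(m + 3)*(m + 3)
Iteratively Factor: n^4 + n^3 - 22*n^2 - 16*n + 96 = (n - 4)*(n^3 + 5*n^2 - 2*n - 24) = (n - 4)*(n - 2)*(n^2 + 7*n + 12) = (n - 4)*(n - 2)*(n + 3)*(n + 4)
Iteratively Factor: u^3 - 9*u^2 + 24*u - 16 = (u - 4)*(u^2 - 5*u + 4) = (u - 4)^2*(u - 1)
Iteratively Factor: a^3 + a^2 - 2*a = (a)*(a^2 + a - 2) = a*(a + 2)*(a - 1)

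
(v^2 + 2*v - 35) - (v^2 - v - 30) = 3*v - 5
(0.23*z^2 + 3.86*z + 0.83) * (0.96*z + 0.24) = 0.2208*z^3 + 3.7608*z^2 + 1.7232*z + 0.1992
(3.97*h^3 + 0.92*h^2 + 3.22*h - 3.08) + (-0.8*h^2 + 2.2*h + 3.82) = 3.97*h^3 + 0.12*h^2 + 5.42*h + 0.74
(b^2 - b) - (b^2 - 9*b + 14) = 8*b - 14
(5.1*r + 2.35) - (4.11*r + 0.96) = 0.989999999999999*r + 1.39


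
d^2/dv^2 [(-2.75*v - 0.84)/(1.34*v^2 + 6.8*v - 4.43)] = (-(2.68*v + 6.8)*(2.75*v + 0.84)*(5.36*v + 13.6) + (22.11*v + 39.6512)*(1.34*v^2 + 6.8*v - 4.43))/(1.34*v^2 + 6.8*v - 4.43)^3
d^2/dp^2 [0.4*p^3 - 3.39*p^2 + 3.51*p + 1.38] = 2.4*p - 6.78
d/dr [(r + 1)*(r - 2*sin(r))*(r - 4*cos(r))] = (r + 1)*(r - 2*sin(r))*(4*sin(r) + 1) - (r + 1)*(r - 4*cos(r))*(2*cos(r) - 1) + (r - 2*sin(r))*(r - 4*cos(r))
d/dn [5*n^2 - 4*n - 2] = 10*n - 4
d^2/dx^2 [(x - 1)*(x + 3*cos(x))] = (3 - 3*x)*cos(x) - 6*sin(x) + 2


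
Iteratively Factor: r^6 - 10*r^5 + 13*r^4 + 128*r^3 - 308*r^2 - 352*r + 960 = (r - 2)*(r^5 - 8*r^4 - 3*r^3 + 122*r^2 - 64*r - 480) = (r - 5)*(r - 2)*(r^4 - 3*r^3 - 18*r^2 + 32*r + 96) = (r - 5)*(r - 4)*(r - 2)*(r^3 + r^2 - 14*r - 24) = (r - 5)*(r - 4)*(r - 2)*(r + 3)*(r^2 - 2*r - 8) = (r - 5)*(r - 4)*(r - 2)*(r + 2)*(r + 3)*(r - 4)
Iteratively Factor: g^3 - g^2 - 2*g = (g)*(g^2 - g - 2) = g*(g + 1)*(g - 2)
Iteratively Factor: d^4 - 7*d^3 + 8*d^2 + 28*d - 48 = (d + 2)*(d^3 - 9*d^2 + 26*d - 24) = (d - 3)*(d + 2)*(d^2 - 6*d + 8) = (d - 3)*(d - 2)*(d + 2)*(d - 4)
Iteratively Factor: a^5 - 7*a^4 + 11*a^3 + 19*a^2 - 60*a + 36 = (a - 3)*(a^4 - 4*a^3 - a^2 + 16*a - 12) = (a - 3)^2*(a^3 - a^2 - 4*a + 4) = (a - 3)^2*(a + 2)*(a^2 - 3*a + 2) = (a - 3)^2*(a - 1)*(a + 2)*(a - 2)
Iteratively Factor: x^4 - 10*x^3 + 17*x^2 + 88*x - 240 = (x - 4)*(x^3 - 6*x^2 - 7*x + 60) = (x - 4)^2*(x^2 - 2*x - 15) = (x - 5)*(x - 4)^2*(x + 3)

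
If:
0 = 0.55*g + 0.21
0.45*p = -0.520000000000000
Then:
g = -0.38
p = -1.16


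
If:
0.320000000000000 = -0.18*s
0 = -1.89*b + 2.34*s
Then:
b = -2.20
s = -1.78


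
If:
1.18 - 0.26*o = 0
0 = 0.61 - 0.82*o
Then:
No Solution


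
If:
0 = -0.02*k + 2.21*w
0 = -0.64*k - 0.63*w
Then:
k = 0.00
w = 0.00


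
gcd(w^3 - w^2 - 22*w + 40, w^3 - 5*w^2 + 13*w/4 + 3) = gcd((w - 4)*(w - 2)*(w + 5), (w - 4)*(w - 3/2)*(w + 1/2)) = w - 4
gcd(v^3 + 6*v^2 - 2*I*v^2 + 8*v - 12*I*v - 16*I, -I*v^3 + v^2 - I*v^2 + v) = 1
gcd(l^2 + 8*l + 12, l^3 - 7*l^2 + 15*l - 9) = 1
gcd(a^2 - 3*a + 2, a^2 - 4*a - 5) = 1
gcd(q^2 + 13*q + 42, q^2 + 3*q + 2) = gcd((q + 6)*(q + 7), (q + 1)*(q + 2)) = 1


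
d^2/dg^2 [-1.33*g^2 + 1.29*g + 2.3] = -2.66000000000000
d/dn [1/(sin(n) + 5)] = -cos(n)/(sin(n) + 5)^2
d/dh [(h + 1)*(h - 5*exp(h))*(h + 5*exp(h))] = 3*h^2 - 50*h*exp(2*h) + 2*h - 75*exp(2*h)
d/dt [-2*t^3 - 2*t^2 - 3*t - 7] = -6*t^2 - 4*t - 3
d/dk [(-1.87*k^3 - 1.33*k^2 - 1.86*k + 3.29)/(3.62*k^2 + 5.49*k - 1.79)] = (-6.7694*k^4 - 20.5326*k^3 + 9.4734*k^2 - 19.0582*k - 14.7327)/(13.1044*k^4 + 39.7476*k^3 + 17.1805*k^2 - 19.6542*k + 3.2041)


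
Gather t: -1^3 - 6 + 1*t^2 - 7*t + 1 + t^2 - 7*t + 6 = 2*t^2 - 14*t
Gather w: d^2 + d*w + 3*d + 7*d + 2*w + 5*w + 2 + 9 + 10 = d^2 + 10*d + w*(d + 7) + 21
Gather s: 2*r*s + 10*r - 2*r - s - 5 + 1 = 8*r + s*(2*r - 1) - 4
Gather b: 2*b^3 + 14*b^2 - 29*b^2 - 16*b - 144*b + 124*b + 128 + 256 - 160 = 2*b^3 - 15*b^2 - 36*b + 224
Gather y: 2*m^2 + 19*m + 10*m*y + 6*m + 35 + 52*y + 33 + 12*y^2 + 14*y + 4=2*m^2 + 25*m + 12*y^2 + y*(10*m + 66) + 72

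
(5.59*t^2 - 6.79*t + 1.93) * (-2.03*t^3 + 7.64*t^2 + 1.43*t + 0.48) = -11.3477*t^5 + 56.4913*t^4 - 47.7998*t^3 + 7.7187*t^2 - 0.4993*t + 0.9264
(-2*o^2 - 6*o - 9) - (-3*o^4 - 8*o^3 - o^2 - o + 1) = 3*o^4 + 8*o^3 - o^2 - 5*o - 10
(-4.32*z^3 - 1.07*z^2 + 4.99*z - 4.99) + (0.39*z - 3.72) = -4.32*z^3 - 1.07*z^2 + 5.38*z - 8.71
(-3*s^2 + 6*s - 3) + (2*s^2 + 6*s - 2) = -s^2 + 12*s - 5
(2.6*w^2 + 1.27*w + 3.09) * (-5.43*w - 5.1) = -14.118*w^3 - 20.1561*w^2 - 23.2557*w - 15.759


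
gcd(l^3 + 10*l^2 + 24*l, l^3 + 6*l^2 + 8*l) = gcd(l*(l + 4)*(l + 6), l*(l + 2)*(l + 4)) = l^2 + 4*l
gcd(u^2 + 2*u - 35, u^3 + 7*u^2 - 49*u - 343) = u + 7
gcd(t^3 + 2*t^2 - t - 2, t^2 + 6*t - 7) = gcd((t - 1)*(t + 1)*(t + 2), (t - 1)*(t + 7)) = t - 1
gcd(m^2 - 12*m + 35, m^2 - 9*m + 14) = m - 7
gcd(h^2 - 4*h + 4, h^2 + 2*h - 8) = h - 2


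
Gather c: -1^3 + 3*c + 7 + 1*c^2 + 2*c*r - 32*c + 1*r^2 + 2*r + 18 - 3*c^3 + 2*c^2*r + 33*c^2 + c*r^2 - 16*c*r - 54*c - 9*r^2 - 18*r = -3*c^3 + c^2*(2*r + 34) + c*(r^2 - 14*r - 83) - 8*r^2 - 16*r + 24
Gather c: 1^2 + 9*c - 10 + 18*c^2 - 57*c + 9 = 18*c^2 - 48*c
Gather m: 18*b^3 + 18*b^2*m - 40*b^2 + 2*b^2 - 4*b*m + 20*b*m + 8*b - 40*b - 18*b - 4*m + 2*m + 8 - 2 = 18*b^3 - 38*b^2 - 50*b + m*(18*b^2 + 16*b - 2) + 6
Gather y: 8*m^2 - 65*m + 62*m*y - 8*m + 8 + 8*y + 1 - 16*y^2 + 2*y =8*m^2 - 73*m - 16*y^2 + y*(62*m + 10) + 9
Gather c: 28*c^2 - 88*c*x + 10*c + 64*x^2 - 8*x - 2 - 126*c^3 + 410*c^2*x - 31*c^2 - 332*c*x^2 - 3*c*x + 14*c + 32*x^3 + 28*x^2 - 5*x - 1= -126*c^3 + c^2*(410*x - 3) + c*(-332*x^2 - 91*x + 24) + 32*x^3 + 92*x^2 - 13*x - 3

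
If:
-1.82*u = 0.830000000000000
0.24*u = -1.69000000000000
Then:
No Solution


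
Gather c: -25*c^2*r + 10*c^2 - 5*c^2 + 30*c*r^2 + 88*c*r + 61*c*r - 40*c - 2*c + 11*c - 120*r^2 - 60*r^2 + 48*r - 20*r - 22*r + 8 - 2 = c^2*(5 - 25*r) + c*(30*r^2 + 149*r - 31) - 180*r^2 + 6*r + 6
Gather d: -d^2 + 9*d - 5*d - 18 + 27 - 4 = -d^2 + 4*d + 5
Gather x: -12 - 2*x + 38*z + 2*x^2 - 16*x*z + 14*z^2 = 2*x^2 + x*(-16*z - 2) + 14*z^2 + 38*z - 12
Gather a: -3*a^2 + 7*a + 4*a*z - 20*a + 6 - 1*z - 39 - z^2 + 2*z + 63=-3*a^2 + a*(4*z - 13) - z^2 + z + 30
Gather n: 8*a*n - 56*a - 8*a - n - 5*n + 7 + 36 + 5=-64*a + n*(8*a - 6) + 48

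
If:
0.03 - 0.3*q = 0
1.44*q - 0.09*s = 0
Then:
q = 0.10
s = 1.60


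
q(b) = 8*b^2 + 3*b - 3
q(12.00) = 1185.00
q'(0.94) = 18.04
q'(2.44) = 42.04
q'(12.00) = 195.00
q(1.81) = 28.64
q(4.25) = 154.25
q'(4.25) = 71.00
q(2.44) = 51.95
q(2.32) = 47.02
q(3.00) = 78.00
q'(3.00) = 51.00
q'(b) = 16*b + 3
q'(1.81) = 31.96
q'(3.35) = 56.60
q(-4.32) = 133.34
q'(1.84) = 32.44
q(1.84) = 29.60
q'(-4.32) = -66.12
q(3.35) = 96.83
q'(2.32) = 40.12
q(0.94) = 6.89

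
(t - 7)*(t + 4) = t^2 - 3*t - 28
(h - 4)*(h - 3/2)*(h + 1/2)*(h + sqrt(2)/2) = h^4 - 5*h^3 + sqrt(2)*h^3/2 - 5*sqrt(2)*h^2/2 + 13*h^2/4 + 13*sqrt(2)*h/8 + 3*h + 3*sqrt(2)/2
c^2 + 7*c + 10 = (c + 2)*(c + 5)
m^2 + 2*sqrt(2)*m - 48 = (m - 4*sqrt(2))*(m + 6*sqrt(2))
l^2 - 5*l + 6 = (l - 3)*(l - 2)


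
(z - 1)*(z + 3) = z^2 + 2*z - 3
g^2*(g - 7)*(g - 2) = g^4 - 9*g^3 + 14*g^2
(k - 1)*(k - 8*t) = k^2 - 8*k*t - k + 8*t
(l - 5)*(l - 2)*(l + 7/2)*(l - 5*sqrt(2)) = l^4 - 5*sqrt(2)*l^3 - 7*l^3/2 - 29*l^2/2 + 35*sqrt(2)*l^2/2 + 35*l + 145*sqrt(2)*l/2 - 175*sqrt(2)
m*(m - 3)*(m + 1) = m^3 - 2*m^2 - 3*m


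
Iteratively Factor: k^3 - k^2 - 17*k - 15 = (k + 3)*(k^2 - 4*k - 5) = (k - 5)*(k + 3)*(k + 1)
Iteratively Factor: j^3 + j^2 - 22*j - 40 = (j - 5)*(j^2 + 6*j + 8) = (j - 5)*(j + 2)*(j + 4)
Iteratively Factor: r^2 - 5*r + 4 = (r - 1)*(r - 4)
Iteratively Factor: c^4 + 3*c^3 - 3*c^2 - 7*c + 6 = (c + 2)*(c^3 + c^2 - 5*c + 3) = (c - 1)*(c + 2)*(c^2 + 2*c - 3) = (c - 1)^2*(c + 2)*(c + 3)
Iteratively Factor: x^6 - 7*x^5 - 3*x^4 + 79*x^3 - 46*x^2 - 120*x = (x - 2)*(x^5 - 5*x^4 - 13*x^3 + 53*x^2 + 60*x) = (x - 5)*(x - 2)*(x^4 - 13*x^2 - 12*x) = (x - 5)*(x - 2)*(x + 3)*(x^3 - 3*x^2 - 4*x) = x*(x - 5)*(x - 2)*(x + 3)*(x^2 - 3*x - 4) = x*(x - 5)*(x - 2)*(x + 1)*(x + 3)*(x - 4)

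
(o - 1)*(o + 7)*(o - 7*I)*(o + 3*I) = o^4 + 6*o^3 - 4*I*o^3 + 14*o^2 - 24*I*o^2 + 126*o + 28*I*o - 147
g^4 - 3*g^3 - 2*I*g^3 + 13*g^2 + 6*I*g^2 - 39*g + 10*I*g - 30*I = (g - 3)*(g - 5*I)*(g + I)*(g + 2*I)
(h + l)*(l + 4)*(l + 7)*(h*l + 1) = h^2*l^3 + 11*h^2*l^2 + 28*h^2*l + h*l^4 + 11*h*l^3 + 29*h*l^2 + 11*h*l + 28*h + l^3 + 11*l^2 + 28*l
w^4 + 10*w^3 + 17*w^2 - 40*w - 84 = (w - 2)*(w + 2)*(w + 3)*(w + 7)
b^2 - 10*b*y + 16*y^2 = (b - 8*y)*(b - 2*y)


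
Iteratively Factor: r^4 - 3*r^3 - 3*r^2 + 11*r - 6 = (r - 1)*(r^3 - 2*r^2 - 5*r + 6) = (r - 1)^2*(r^2 - r - 6) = (r - 3)*(r - 1)^2*(r + 2)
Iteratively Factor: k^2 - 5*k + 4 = (k - 1)*(k - 4)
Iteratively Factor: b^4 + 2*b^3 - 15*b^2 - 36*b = (b + 3)*(b^3 - b^2 - 12*b) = (b + 3)^2*(b^2 - 4*b) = (b - 4)*(b + 3)^2*(b)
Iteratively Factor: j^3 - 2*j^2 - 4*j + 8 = (j + 2)*(j^2 - 4*j + 4) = (j - 2)*(j + 2)*(j - 2)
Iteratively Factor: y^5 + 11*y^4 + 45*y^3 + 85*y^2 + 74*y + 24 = (y + 1)*(y^4 + 10*y^3 + 35*y^2 + 50*y + 24) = (y + 1)*(y + 4)*(y^3 + 6*y^2 + 11*y + 6) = (y + 1)*(y + 3)*(y + 4)*(y^2 + 3*y + 2) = (y + 1)*(y + 2)*(y + 3)*(y + 4)*(y + 1)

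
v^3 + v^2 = v^2*(v + 1)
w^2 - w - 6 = (w - 3)*(w + 2)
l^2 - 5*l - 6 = (l - 6)*(l + 1)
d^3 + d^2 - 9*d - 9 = (d - 3)*(d + 1)*(d + 3)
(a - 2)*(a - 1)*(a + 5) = a^3 + 2*a^2 - 13*a + 10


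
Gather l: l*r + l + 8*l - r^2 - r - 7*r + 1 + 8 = l*(r + 9) - r^2 - 8*r + 9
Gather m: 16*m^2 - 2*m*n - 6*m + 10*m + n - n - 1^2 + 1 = 16*m^2 + m*(4 - 2*n)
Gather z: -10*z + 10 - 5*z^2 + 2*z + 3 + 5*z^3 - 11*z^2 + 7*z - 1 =5*z^3 - 16*z^2 - z + 12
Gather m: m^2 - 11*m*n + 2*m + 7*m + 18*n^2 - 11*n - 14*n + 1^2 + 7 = m^2 + m*(9 - 11*n) + 18*n^2 - 25*n + 8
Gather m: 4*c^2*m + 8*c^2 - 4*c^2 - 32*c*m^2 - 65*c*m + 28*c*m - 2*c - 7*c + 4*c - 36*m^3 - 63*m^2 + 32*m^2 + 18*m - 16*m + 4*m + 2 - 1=4*c^2 - 5*c - 36*m^3 + m^2*(-32*c - 31) + m*(4*c^2 - 37*c + 6) + 1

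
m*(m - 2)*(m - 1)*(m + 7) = m^4 + 4*m^3 - 19*m^2 + 14*m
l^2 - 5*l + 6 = (l - 3)*(l - 2)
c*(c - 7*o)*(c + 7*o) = c^3 - 49*c*o^2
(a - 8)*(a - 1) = a^2 - 9*a + 8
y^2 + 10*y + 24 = (y + 4)*(y + 6)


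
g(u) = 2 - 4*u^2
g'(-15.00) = 120.00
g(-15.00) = -898.00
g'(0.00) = 0.00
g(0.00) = 2.00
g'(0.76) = -6.08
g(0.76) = -0.31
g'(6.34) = -50.72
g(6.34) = -158.78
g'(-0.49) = 3.92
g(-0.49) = 1.04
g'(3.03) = -24.24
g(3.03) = -34.72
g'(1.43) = -11.44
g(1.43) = -6.18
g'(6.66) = -53.28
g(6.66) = -175.42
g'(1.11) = -8.88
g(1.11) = -2.93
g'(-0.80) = 6.40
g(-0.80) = -0.56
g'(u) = -8*u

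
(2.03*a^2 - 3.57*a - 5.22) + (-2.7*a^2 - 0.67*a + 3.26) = -0.67*a^2 - 4.24*a - 1.96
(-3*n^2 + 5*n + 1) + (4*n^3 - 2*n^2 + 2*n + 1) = 4*n^3 - 5*n^2 + 7*n + 2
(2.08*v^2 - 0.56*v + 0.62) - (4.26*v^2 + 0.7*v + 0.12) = -2.18*v^2 - 1.26*v + 0.5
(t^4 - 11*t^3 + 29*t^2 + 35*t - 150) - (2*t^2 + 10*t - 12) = t^4 - 11*t^3 + 27*t^2 + 25*t - 138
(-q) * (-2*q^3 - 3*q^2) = 2*q^4 + 3*q^3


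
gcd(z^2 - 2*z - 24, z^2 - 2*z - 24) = z^2 - 2*z - 24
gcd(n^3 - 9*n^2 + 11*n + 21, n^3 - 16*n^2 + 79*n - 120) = n - 3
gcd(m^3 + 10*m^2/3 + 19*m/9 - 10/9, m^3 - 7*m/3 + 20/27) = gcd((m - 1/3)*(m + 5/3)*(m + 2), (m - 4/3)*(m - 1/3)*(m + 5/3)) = m^2 + 4*m/3 - 5/9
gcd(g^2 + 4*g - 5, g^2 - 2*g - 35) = g + 5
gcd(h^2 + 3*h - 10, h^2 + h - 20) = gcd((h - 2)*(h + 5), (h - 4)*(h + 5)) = h + 5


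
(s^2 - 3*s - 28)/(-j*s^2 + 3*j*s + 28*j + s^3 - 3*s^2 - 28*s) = 1/(-j + s)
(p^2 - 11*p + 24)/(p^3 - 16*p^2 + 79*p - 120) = 1/(p - 5)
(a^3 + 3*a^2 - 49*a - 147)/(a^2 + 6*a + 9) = (a^2 - 49)/(a + 3)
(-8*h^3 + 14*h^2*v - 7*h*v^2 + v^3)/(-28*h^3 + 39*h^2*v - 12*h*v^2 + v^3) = (-2*h + v)/(-7*h + v)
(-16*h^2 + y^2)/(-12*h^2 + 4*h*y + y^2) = (-16*h^2 + y^2)/(-12*h^2 + 4*h*y + y^2)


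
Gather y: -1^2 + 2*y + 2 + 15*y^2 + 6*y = 15*y^2 + 8*y + 1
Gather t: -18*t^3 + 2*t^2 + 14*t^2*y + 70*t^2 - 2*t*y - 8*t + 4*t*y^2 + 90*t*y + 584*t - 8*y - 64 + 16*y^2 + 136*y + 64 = -18*t^3 + t^2*(14*y + 72) + t*(4*y^2 + 88*y + 576) + 16*y^2 + 128*y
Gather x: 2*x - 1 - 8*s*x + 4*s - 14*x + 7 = 4*s + x*(-8*s - 12) + 6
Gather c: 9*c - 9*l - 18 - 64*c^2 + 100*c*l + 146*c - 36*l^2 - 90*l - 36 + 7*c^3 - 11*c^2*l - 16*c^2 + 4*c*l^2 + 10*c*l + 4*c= 7*c^3 + c^2*(-11*l - 80) + c*(4*l^2 + 110*l + 159) - 36*l^2 - 99*l - 54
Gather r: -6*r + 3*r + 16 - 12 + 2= 6 - 3*r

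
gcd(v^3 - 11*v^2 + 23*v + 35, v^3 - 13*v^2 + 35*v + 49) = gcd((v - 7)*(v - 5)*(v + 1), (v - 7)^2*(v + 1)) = v^2 - 6*v - 7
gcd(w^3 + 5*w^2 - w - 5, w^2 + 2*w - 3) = w - 1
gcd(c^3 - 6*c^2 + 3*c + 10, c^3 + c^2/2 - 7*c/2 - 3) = c^2 - c - 2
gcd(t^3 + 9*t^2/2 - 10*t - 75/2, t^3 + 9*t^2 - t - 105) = t^2 + 2*t - 15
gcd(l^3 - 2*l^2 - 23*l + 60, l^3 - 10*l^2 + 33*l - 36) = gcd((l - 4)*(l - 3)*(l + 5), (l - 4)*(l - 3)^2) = l^2 - 7*l + 12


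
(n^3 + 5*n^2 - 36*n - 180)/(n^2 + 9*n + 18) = (n^2 - n - 30)/(n + 3)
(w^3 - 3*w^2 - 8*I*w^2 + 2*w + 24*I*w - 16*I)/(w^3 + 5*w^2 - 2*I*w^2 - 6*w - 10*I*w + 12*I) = (w^2 + w*(-2 - 8*I) + 16*I)/(w^2 + w*(6 - 2*I) - 12*I)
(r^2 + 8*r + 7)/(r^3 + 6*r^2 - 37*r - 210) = (r + 1)/(r^2 - r - 30)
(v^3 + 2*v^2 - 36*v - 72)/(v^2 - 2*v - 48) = (v^2 - 4*v - 12)/(v - 8)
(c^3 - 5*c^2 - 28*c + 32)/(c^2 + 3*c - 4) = c - 8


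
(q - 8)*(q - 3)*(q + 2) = q^3 - 9*q^2 + 2*q + 48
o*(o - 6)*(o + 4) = o^3 - 2*o^2 - 24*o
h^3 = h^3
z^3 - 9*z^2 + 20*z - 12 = (z - 6)*(z - 2)*(z - 1)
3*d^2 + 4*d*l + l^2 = (d + l)*(3*d + l)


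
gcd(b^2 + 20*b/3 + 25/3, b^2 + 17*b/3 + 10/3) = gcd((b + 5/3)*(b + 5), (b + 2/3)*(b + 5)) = b + 5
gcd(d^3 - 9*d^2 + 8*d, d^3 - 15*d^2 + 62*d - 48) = d^2 - 9*d + 8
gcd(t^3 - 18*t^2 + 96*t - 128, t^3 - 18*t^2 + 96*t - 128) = t^3 - 18*t^2 + 96*t - 128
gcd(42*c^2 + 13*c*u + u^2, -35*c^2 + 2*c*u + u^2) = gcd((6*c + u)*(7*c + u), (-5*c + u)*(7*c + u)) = 7*c + u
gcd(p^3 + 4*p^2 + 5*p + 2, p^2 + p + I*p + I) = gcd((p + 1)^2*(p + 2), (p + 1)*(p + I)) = p + 1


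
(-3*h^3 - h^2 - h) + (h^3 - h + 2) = -2*h^3 - h^2 - 2*h + 2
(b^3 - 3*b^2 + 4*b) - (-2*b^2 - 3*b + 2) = b^3 - b^2 + 7*b - 2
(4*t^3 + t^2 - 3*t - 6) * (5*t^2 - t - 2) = 20*t^5 + t^4 - 24*t^3 - 29*t^2 + 12*t + 12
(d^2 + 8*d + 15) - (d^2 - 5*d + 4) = 13*d + 11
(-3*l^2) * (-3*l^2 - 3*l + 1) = 9*l^4 + 9*l^3 - 3*l^2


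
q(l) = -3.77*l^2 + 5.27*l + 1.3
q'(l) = 5.27 - 7.54*l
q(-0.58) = -3.02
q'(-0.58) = 9.64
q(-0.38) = -1.25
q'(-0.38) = 8.14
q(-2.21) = -28.76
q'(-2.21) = 21.93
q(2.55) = -9.78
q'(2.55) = -13.96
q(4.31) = -46.02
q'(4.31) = -27.23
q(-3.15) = -52.71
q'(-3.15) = 29.02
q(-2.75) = -41.70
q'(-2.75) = 26.00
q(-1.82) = -20.78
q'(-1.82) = 18.99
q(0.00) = 1.30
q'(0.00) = 5.27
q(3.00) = -16.82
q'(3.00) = -17.35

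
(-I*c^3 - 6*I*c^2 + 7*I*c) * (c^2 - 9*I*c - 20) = -I*c^5 - 9*c^4 - 6*I*c^4 - 54*c^3 + 27*I*c^3 + 63*c^2 + 120*I*c^2 - 140*I*c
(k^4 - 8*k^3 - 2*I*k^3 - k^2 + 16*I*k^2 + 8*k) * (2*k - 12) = 2*k^5 - 28*k^4 - 4*I*k^4 + 94*k^3 + 56*I*k^3 + 28*k^2 - 192*I*k^2 - 96*k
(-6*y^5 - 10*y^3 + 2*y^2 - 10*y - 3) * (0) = 0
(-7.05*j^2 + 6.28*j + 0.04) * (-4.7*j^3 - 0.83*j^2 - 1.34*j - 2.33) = 33.135*j^5 - 23.6645*j^4 + 4.0466*j^3 + 7.9781*j^2 - 14.686*j - 0.0932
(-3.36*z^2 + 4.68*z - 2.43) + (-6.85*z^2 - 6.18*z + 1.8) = -10.21*z^2 - 1.5*z - 0.63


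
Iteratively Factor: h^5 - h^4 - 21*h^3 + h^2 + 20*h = (h + 1)*(h^4 - 2*h^3 - 19*h^2 + 20*h) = h*(h + 1)*(h^3 - 2*h^2 - 19*h + 20) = h*(h + 1)*(h + 4)*(h^2 - 6*h + 5) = h*(h - 5)*(h + 1)*(h + 4)*(h - 1)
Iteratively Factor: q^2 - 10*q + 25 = (q - 5)*(q - 5)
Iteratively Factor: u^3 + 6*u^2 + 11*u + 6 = (u + 1)*(u^2 + 5*u + 6) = (u + 1)*(u + 2)*(u + 3)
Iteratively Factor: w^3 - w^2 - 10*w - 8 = (w - 4)*(w^2 + 3*w + 2) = (w - 4)*(w + 1)*(w + 2)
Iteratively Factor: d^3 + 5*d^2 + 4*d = (d + 4)*(d^2 + d) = d*(d + 4)*(d + 1)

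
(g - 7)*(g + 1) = g^2 - 6*g - 7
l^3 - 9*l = l*(l - 3)*(l + 3)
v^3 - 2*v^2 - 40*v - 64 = (v - 8)*(v + 2)*(v + 4)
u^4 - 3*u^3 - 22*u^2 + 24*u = u*(u - 6)*(u - 1)*(u + 4)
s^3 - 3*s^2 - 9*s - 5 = (s - 5)*(s + 1)^2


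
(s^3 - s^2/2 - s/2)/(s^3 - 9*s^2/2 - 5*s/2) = (s - 1)/(s - 5)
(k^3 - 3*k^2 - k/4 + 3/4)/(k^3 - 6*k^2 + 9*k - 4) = (4*k^3 - 12*k^2 - k + 3)/(4*(k^3 - 6*k^2 + 9*k - 4))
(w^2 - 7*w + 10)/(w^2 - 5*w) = (w - 2)/w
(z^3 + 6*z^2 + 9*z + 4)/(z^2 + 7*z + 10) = (z^3 + 6*z^2 + 9*z + 4)/(z^2 + 7*z + 10)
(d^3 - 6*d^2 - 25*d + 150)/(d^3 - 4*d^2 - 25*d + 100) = (d - 6)/(d - 4)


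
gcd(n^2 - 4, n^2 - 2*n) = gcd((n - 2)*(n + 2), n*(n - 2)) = n - 2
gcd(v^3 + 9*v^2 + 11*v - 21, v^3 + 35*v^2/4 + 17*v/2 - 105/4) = v^2 + 10*v + 21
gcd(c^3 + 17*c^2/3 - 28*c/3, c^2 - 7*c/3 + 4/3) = c - 4/3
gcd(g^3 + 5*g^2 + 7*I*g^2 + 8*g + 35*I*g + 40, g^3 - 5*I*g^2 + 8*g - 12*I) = g - I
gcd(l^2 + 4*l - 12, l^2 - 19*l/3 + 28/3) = 1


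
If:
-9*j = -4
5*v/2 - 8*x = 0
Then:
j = 4/9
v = 16*x/5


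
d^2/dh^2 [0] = 0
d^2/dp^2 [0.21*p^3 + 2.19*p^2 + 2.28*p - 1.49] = 1.26*p + 4.38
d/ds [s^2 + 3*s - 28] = 2*s + 3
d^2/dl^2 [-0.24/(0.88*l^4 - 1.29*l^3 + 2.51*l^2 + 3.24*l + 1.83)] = ((2.5344*l^2 - 1.8576*l + 1.2048)*(0.88*l^4 - 1.29*l^3 + 2.51*l^2 + 3.24*l + 1.83) - 0.24*(3.52*l^3 - 3.87*l^2 + 5.02*l + 3.24)*(7.04*l^3 - 7.74*l^2 + 10.04*l + 6.48))/(0.88*l^4 - 1.29*l^3 + 2.51*l^2 + 3.24*l + 1.83)^3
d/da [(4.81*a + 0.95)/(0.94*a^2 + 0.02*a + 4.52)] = (-4.5214*a^2 - 1.786*a + 21.7222)/(0.8836*a^4 + 0.0376*a^3 + 8.498*a^2 + 0.1808*a + 20.4304)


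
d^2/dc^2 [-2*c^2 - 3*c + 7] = -4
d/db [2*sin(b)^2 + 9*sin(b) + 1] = (4*sin(b) + 9)*cos(b)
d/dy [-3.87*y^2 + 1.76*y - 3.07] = 1.76 - 7.74*y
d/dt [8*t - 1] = 8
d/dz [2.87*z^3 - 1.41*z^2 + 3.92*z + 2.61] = 8.61*z^2 - 2.82*z + 3.92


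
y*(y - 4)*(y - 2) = y^3 - 6*y^2 + 8*y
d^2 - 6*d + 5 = (d - 5)*(d - 1)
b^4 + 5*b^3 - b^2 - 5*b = b*(b - 1)*(b + 1)*(b + 5)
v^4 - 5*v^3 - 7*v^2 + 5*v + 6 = (v - 6)*(v - 1)*(v + 1)^2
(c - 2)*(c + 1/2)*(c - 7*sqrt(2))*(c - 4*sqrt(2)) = c^4 - 11*sqrt(2)*c^3 - 3*c^3/2 + 33*sqrt(2)*c^2/2 + 55*c^2 - 84*c + 11*sqrt(2)*c - 56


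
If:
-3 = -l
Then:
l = 3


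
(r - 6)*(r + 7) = r^2 + r - 42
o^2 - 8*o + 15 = (o - 5)*(o - 3)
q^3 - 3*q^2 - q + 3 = (q - 3)*(q - 1)*(q + 1)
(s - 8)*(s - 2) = s^2 - 10*s + 16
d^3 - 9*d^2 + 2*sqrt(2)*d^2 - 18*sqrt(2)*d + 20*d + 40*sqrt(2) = (d - 5)*(d - 4)*(d + 2*sqrt(2))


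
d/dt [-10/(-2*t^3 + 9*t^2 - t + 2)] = 10*(-6*t^2 + 18*t - 1)/(2*t^3 - 9*t^2 + t - 2)^2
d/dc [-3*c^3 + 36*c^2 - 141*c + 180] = -9*c^2 + 72*c - 141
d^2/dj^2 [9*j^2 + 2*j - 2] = 18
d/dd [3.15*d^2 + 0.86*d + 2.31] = 6.3*d + 0.86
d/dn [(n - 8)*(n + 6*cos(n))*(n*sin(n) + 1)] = (8 - n)*(n*sin(n) + 1)*(6*sin(n) - 1) + (n - 8)*(n + 6*cos(n))*(n*cos(n) + sin(n)) + (n + 6*cos(n))*(n*sin(n) + 1)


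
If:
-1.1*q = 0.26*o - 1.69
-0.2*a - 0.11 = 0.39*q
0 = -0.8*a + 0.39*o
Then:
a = -65.01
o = -133.35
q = 33.06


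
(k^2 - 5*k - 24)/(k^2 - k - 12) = (k - 8)/(k - 4)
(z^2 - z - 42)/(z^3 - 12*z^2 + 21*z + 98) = (z + 6)/(z^2 - 5*z - 14)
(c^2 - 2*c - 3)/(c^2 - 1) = (c - 3)/(c - 1)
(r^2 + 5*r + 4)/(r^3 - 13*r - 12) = (r + 4)/(r^2 - r - 12)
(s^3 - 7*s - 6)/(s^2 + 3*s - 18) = (s^2 + 3*s + 2)/(s + 6)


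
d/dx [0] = 0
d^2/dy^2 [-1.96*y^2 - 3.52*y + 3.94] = -3.92000000000000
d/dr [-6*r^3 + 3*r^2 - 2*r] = -18*r^2 + 6*r - 2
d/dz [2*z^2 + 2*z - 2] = 4*z + 2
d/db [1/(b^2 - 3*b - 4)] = (3 - 2*b)/(-b^2 + 3*b + 4)^2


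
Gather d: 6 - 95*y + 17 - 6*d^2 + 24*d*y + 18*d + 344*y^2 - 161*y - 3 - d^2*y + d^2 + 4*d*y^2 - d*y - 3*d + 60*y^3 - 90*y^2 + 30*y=d^2*(-y - 5) + d*(4*y^2 + 23*y + 15) + 60*y^3 + 254*y^2 - 226*y + 20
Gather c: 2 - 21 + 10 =-9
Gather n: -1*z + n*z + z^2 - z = n*z + z^2 - 2*z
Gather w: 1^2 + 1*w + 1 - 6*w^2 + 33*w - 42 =-6*w^2 + 34*w - 40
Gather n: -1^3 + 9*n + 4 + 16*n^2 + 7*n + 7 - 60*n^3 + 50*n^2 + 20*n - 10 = -60*n^3 + 66*n^2 + 36*n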